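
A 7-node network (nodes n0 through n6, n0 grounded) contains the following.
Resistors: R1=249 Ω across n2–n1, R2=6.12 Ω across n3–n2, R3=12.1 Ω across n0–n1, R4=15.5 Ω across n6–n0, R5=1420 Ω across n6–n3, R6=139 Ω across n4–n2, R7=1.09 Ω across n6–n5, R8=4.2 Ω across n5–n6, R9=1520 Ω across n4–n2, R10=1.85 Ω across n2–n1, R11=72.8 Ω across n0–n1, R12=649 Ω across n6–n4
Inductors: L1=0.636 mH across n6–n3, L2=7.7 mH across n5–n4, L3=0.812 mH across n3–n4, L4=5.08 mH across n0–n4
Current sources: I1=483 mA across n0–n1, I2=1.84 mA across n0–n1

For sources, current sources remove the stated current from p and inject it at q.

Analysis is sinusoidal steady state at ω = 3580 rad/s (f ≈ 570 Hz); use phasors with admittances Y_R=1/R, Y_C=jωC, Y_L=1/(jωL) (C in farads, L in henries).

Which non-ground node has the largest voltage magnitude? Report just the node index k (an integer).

1

Apply KCL at each of the 6 non-ground nodes and solve the resulting linear system.
Node n1: branches {R1, R3, R10, R11, I1, I2} → V_1 = 3.237+0.5299j
Node n2: branches {R1, R2, R6, R9, R10} → V_2 = 2.919+0.6237j
Node n3: branches {R2, L1, L3, R5} → V_3 = 1.920+0.9273j
Node n4: branches {L2, L3, R6, L4, R9, R12} → V_4 = 1.688+0.8108j
Node n5: branches {L2, R7, R8} → V_5 = 1.994+0.6563j
Node n6: branches {L1, R4, R5, R7, R8, R12} → V_6 = 1.989+0.6467j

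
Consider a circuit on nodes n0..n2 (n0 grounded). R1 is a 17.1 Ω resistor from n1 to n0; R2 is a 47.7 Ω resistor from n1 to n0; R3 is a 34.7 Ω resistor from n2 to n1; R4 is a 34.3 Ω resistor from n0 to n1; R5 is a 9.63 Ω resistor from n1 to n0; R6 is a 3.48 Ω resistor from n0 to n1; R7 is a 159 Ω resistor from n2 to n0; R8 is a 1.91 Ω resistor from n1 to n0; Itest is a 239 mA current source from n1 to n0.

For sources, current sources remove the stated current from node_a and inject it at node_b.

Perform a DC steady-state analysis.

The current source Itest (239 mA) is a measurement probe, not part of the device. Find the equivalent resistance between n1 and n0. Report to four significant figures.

MNA unknowns: 2 node voltages V₁..V_2
R1: Y=0.05848 on G[1,0]
R2: Y=0.02096 on G[1,0]
R3: Y=0.02882 on G[2,1]
R4: Y=0.02915 on G[0,1]
R5: Y=0.1038 on G[1,0]
R6: Y=0.2874 on G[0,1]
R7: Y=0.006289 on G[2,0]
R8: Y=0.5236 on G[1,0]
Itest: z[1]−=0.239, z[0]+=0.239
solve → V1=-0.2324, V2=-0.1907

R_eq = 0.9723 Ω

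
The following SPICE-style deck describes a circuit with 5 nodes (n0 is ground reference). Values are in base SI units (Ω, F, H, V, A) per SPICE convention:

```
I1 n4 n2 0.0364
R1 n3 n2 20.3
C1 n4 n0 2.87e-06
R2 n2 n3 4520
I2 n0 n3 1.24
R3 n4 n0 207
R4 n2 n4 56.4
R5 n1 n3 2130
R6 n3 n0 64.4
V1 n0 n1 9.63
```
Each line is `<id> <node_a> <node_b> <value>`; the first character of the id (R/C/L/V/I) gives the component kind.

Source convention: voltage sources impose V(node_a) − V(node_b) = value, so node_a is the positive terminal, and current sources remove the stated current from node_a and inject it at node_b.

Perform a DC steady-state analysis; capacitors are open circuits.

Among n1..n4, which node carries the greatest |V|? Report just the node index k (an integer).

MNA unknowns: 4 node voltages V₁..V_4 plus 1 source current (V1)
I1: z[4]−=0.0364, z[2]+=0.0364
R1: Y=0.04926 on G[3,2]
C1: Y=0.000 on G[4,0]
R2: Y=0.0002212 on G[2,3]
I2: z[0]−=1.24, z[3]+=1.24
R3: Y=0.004831 on G[4,0]
R4: Y=0.01773 on G[2,4]
R5: Y=0.0004695 on G[1,3]
R6: Y=0.01553 on G[3,0]
V1: row V0−V1=9.63, i_V1 at 0,1
solve → V1=-9.630, V2=59.26, V3=63.65, V4=44.96
aux → i_V1=-0.03441

3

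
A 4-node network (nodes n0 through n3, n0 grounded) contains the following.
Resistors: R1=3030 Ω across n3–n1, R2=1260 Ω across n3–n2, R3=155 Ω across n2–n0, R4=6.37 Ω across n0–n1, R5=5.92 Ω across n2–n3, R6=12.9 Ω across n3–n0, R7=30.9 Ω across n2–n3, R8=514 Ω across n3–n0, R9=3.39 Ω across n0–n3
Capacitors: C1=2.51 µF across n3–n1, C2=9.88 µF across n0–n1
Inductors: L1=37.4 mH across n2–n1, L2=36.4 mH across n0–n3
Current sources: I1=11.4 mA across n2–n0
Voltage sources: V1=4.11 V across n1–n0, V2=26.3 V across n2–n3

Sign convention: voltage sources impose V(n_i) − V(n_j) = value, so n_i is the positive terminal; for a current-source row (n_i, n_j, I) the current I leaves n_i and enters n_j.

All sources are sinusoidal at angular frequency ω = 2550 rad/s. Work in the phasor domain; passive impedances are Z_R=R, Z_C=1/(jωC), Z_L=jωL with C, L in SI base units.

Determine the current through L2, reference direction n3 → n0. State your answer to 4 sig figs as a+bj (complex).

Element admittances at ω=2550 rad/s:
  Y(R1) = 0.0003300+0.000j S between n3,n1
  Y(C1) = 0.000+0.006400j S between n3,n1
  Y(R2) = 0.0007937+0.000j S between n3,n2
  Y(R3) = 0.006452+0.000j S between n2,n0
  Y(R4) = 0.1570+0.000j S between n0,n1
  Y(R5) = 0.1689+0.000j S between n2,n3
  Y(R6) = 0.07752+0.000j S between n3,n0
  Y(L1) = 0.000-0.01049j S between n2,n1
  Y(R7) = 0.03236+0.000j S between n2,n3
  Y(C2) = 0.000+0.02519j S between n0,n1
  Y(L2) = 0.000-0.01077j S between n0,n3
  Y(R8) = 0.001946+0.000j S between n3,n0
  Y(R9) = 0.2950+0.000j S between n0,n3
  I1: injects 0.0114 A into n0 (from n2)
  V1: constraint V(n1)−V(n0) = 4.11
  V2: constraint V(n2)−V(n3) = 26.3
Assemble and solve the 5×5 MNA system:
  V(n1)=4.110+0.000j  V(n2)=25.80+0.6599j  V(n3)=-0.4971+0.6599j
  i(V1)=-0.6440-0.3603j  i(V2)=-5.499+0.2232j

0.007110+0.005356j A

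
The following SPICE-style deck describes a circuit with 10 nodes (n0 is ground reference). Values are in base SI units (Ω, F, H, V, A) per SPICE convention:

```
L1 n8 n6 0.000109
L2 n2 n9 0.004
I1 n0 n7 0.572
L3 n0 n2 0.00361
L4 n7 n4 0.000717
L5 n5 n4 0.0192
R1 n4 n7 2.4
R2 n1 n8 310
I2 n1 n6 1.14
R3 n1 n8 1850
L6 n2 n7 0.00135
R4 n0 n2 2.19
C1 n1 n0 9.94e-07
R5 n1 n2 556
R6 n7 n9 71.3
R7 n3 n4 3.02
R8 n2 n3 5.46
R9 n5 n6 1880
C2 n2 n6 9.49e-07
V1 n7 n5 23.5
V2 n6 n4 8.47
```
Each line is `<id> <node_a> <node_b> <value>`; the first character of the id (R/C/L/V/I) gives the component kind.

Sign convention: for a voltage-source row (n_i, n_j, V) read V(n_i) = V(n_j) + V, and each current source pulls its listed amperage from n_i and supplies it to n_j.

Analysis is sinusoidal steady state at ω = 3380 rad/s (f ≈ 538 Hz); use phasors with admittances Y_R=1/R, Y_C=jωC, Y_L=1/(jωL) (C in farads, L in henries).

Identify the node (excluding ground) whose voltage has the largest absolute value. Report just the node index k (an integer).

MNA unknowns: 9 node voltages V₁..V_9 plus 2 source currents (V1, V2)
L1: Y=0.000-2.714j on G[8,6]
L2: Y=0.000-0.07396j on G[2,9]
I1: z[0]−=0.572, z[7]+=0.572
L3: Y=0.000-0.08196j on G[0,2]
L4: Y=0.000-0.4126j on G[7,4]
L5: Y=0.000-0.01541j on G[5,4]
R1: Y=0.4167+0.000j on G[4,7]
R2: Y=0.003226+0.000j on G[1,8]
I2: z[1]−=1.14, z[6]+=1.14
R3: Y=0.0005405+0.000j on G[1,8]
L6: Y=0.000-0.2192j on G[2,7]
R4: Y=0.4566+0.000j on G[0,2]
C1: Y=0.000+0.003360j on G[1,0]
R5: Y=0.001799+0.000j on G[1,2]
R6: Y=0.01403+0.000j on G[7,9]
R7: Y=0.3311+0.000j on G[3,4]
R8: Y=0.1832+0.000j on G[2,3]
R9: Y=0.0005319+0.000j on G[5,6]
C2: Y=0.000+0.003208j on G[2,6]
V1: row V7−V5=23.5, i_V1 at 7,5
V2: row V6−V4=8.47, i_V2 at 6,4
solve → V1=-142.0+90.07j, V2=1.674+1.345j, V3=2.807+4.361j, V4=3.433+6.029j, V5=-20.36+5.498j, V6=11.90+6.029j, V7=3.136+5.498j, V8=11.79+5.816j, V9=0.9646+1.757j
aux → i_V1=-0.02535+0.3664j, i_V2=0.5588+0.2843j

1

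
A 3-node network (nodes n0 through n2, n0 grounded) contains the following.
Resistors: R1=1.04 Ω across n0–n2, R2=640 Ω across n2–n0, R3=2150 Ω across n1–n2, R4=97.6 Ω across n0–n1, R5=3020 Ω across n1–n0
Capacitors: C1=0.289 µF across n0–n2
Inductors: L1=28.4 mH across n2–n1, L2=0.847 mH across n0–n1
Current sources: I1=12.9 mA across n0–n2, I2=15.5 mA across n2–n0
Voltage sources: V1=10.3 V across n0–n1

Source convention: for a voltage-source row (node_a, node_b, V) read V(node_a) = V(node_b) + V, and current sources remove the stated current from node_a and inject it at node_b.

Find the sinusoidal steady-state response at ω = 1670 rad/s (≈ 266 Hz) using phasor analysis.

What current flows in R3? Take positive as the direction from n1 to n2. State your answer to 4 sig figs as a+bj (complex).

MNA unknowns: 2 node voltages V₁..V_2 plus 1 source current (V1)
R1: Y=0.9615+0.000j on G[0,2]
C1: Y=0.000+0.0004826j on G[0,2]
R2: Y=0.001563+0.000j on G[2,0]
L1: Y=0.000-0.02108j on G[2,1]
R3: Y=0.0004651+0.000j on G[1,2]
L2: Y=0.000-0.7070j on G[0,1]
R4: Y=0.01025+0.000j on G[0,1]
I1: z[0]−=0.0129, z[2]+=0.0129
I2: z[2]−=0.0155, z[0]+=0.0155
R5: Y=0.0003311+0.000j on G[1,0]
V1: row V0−V1=10.3, i_V1 at 0,1
solve → V1=-10.30+0.000j, V2=-0.01248+0.2251j
aux → i_V1=-0.1185+7.499j

-0.004785-0.0001047j A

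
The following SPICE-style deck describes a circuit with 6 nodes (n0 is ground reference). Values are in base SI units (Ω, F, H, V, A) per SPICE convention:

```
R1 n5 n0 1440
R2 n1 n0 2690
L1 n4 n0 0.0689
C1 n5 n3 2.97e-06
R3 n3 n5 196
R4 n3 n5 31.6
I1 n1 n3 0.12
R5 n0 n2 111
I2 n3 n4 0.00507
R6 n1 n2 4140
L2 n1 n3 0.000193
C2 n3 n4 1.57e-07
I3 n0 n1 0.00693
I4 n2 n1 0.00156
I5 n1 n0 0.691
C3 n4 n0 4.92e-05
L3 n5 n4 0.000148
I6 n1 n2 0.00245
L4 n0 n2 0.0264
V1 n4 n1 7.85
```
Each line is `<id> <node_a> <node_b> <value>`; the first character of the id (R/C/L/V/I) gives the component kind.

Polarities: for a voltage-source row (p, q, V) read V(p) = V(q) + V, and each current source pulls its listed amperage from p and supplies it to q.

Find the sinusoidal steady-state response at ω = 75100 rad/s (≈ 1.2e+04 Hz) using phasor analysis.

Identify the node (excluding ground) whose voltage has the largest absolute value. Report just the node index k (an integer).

1

Element admittances at ω=75100 rad/s:
  Y(R1) = 0.0006944+0.000j S between n5,n0
  Y(R2) = 0.0003717+0.000j S between n1,n0
  Y(L1) = 0.000-0.0001933j S between n4,n0
  Y(C1) = 0.000+0.2230j S between n5,n3
  Y(R3) = 0.005102+0.000j S between n3,n5
  Y(R4) = 0.03165+0.000j S between n3,n5
  I1: injects 0.12 A into n3 (from n1)
  Y(R5) = 0.009009+0.000j S between n0,n2
  I2: injects 0.00507 A into n4 (from n3)
  Y(R6) = 0.0002415+0.000j S between n1,n2
  Y(L2) = 0.000-0.06899j S between n1,n3
  Y(C2) = 0.000+0.01179j S between n3,n4
  I3: injects 0.00693 A into n1 (from n0)
  I4: injects 0.00156 A into n1 (from n2)
  I5: injects 0.691 A into n0 (from n1)
  Y(C3) = 0.000+3.695j S between n4,n0
  Y(L3) = 0.000-0.08997j S between n5,n4
  I6: injects 0.00245 A into n2 (from n1)
  Y(L4) = 0.000-0.0005044j S between n0,n2
  V1: constraint V(n4)−V(n1) = 7.85
Assemble and solve the 6×6 MNA system:
  V(n1)=-7.850+0.1833j  V(n2)=-0.1087-0.001142j  V(n3)=-2.596+0.9712j  V(n4)=-0.0002172+0.1833j  V(n5)=-4.362+0.9934j
  i(V1)=0.7458+0.3626j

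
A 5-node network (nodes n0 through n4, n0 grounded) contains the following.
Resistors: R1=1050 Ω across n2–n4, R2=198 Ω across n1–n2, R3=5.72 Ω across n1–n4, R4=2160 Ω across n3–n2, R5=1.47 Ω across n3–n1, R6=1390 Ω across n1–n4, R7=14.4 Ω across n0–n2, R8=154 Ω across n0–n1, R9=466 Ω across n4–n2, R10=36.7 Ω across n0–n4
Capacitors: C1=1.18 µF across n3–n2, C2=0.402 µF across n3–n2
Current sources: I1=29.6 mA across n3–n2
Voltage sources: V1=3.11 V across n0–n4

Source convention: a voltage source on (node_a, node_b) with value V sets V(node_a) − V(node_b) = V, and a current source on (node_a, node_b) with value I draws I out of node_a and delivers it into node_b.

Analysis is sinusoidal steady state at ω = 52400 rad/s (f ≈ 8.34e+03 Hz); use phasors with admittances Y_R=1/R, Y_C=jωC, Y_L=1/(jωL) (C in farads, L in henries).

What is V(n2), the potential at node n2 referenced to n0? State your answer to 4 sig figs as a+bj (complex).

Element admittances at ω=52400 rad/s:
  Y(R1) = 0.0009524+0.000j S between n2,n4
  Y(R2) = 0.005051+0.000j S between n1,n2
  Y(R3) = 0.1748+0.000j S between n1,n4
  Y(C1) = 0.000+0.06183j S between n3,n2
  I1: injects 0.0296 A into n2 (from n3)
  Y(R4) = 0.0004630+0.000j S between n3,n2
  Y(R5) = 0.6803+0.000j S between n3,n1
  Y(C2) = 0.000+0.02106j S between n3,n2
  Y(R6) = 0.0007194+0.000j S between n1,n4
  Y(R7) = 0.06944+0.000j S between n0,n2
  Y(R8) = 0.006494+0.000j S between n0,n1
  Y(R9) = 0.002146+0.000j S between n4,n2
  Y(R10) = 0.02725+0.000j S between n0,n4
  V1: constraint V(n0)−V(n4) = 3.11
Assemble and solve the 5×5 MNA system:
  V(n1)=-2.480+0.3756j  V(n2)=-1.436-0.9425j  V(n3)=-2.349+0.4859j  V(n4)=-3.110+0.000j
  i(V1)=-0.2005-0.06301j

-1.436-0.9425j V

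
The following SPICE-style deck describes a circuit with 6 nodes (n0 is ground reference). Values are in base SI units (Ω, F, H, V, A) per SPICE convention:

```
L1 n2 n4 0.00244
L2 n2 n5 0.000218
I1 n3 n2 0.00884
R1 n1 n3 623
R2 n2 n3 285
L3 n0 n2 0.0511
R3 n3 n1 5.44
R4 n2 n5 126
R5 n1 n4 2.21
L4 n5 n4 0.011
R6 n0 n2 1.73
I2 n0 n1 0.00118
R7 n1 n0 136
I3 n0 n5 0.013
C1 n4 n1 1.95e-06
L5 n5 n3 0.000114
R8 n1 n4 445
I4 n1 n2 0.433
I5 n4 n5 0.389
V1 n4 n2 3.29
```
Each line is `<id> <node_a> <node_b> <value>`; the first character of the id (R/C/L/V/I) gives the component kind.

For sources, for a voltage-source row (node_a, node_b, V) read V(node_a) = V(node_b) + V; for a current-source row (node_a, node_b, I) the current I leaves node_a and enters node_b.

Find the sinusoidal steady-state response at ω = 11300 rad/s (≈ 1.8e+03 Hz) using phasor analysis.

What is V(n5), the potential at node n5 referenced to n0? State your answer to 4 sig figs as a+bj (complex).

Apply KCL at each of the 5 non-ground nodes and solve the resulting linear system.
Node n1: branches {R1, R3, R5, I2, R7, C1, R8, I4} → V_1 = 1.912+0.5063j
Node n2: branches {L1, L2, I1, R2, L3, R4, R6, I4, V1} → V_2 = 0.0002248-0.006440j
Node n3: branches {I1, R1, R2, R3, L5} → V_3 = 0.8769+1.620j
Node n4: branches {L1, R5, L4, C1, R8, I5, V1} → V_4 = 3.290-0.006440j
Node n5: branches {L2, R4, L4, I3, L5, I5} → V_5 = 0.6035+1.388j
Source currents: i(V1)=-1.016+0.3437j

0.6035+1.388j V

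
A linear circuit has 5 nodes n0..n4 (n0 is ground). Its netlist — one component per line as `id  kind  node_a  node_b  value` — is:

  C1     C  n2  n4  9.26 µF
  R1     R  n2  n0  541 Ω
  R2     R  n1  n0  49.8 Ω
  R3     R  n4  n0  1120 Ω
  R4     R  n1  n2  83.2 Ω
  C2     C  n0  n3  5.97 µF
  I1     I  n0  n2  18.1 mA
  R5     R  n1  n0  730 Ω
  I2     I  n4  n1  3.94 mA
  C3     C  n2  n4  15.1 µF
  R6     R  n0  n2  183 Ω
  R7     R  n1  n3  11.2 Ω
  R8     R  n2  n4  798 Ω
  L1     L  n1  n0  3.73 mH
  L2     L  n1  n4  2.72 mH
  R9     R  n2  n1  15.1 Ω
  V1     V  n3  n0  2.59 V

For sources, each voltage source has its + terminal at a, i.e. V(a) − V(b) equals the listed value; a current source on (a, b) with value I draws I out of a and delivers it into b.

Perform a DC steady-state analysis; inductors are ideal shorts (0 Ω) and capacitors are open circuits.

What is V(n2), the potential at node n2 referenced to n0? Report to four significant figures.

0.2085 V

MNA unknowns: 4 node voltages V₁..V_4 plus 3 source currents (L1, L2, V1)
C1: Y=0.000 on G[2,4]
R1: Y=0.001848 on G[2,0]
R2: Y=0.02008 on G[1,0]
R3: Y=0.0008929 on G[4,0]
R4: Y=0.01202 on G[1,2]
C2: Y=0.000 on G[0,3]
I1: z[0]−=0.0181, z[2]+=0.0181
R5: Y=0.001370 on G[1,0]
I2: z[4]−=0.00394, z[1]+=0.00394
C3: Y=0.000 on G[2,4]
R6: Y=0.005464 on G[0,2]
R7: Y=0.08929 on G[1,3]
R8: Y=0.001253 on G[2,4]
L1: row V1−V0=0, i_L1 at 1,0
L2: row V1−V4=0, i_L2 at 1,4
R9: Y=0.06623 on G[2,1]
V1: row V3−V0=2.59, i_V1 at 3,0
solve → V1=0.000, V2=0.2085, V3=2.590, V4=0.000
aux → i_L1=0.2478, i_L2=0.003679, i_V1=-0.2312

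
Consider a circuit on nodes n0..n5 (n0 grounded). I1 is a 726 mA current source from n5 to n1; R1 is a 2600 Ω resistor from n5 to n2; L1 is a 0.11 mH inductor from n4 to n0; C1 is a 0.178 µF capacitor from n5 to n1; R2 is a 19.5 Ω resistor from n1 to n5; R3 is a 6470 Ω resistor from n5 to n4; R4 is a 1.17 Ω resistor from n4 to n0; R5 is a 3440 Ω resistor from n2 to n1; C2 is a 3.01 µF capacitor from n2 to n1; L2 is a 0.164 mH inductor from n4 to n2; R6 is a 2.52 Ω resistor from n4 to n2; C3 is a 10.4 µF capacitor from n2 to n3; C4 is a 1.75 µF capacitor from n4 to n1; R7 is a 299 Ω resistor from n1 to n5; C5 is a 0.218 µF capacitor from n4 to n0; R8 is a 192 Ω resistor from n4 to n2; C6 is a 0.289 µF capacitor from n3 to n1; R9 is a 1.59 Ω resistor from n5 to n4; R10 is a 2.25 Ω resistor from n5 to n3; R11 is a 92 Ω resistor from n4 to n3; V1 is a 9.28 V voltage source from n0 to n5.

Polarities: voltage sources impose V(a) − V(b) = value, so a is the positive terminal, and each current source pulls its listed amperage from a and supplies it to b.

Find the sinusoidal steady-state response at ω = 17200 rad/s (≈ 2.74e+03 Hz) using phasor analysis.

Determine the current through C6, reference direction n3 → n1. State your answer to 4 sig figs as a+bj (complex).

Element admittances at ω=17200 rad/s:
  I1: injects 0.726 A into n1 (from n5)
  Y(R1) = 0.0003846+0.000j S between n5,n2
  Y(L1) = 0.000-0.5285j S between n4,n0
  Y(C1) = 0.000+0.003062j S between n5,n1
  Y(R2) = 0.05128+0.000j S between n1,n5
  Y(R3) = 0.0001546+0.000j S between n5,n4
  Y(R4) = 0.8547+0.000j S between n4,n0
  Y(R5) = 0.0002907+0.000j S between n2,n1
  Y(C2) = 0.000+0.05177j S between n2,n1
  Y(L2) = 0.000-0.3545j S between n4,n2
  Y(R6) = 0.3968+0.000j S between n4,n2
  Y(C3) = 0.000+0.1789j S between n2,n3
  Y(C4) = 0.000+0.03010j S between n4,n1
  Y(R7) = 0.003344+0.000j S between n1,n5
  Y(C5) = 0.000+0.003750j S between n4,n0
  Y(R8) = 0.005208+0.000j S between n4,n2
  Y(C6) = 0.000+0.004971j S between n3,n1
  Y(R9) = 0.6289+0.000j S between n5,n4
  Y(R10) = 0.4444+0.000j S between n5,n3
  Y(R11) = 0.01087+0.000j S between n4,n3
  V1: constraint V(n0)−V(n5) = 9.28
Assemble and solve the 6×6 MNA system:
  V(n1)=-1.160-5.272j  V(n2)=-4.138-2.942j  V(n3)=-7.404+1.314j  V(n4)=-3.770-1.549j  V(n5)=-9.280+0.000j
  i(V1)=-4.035+0.6546j

-0.03274-0.03104j A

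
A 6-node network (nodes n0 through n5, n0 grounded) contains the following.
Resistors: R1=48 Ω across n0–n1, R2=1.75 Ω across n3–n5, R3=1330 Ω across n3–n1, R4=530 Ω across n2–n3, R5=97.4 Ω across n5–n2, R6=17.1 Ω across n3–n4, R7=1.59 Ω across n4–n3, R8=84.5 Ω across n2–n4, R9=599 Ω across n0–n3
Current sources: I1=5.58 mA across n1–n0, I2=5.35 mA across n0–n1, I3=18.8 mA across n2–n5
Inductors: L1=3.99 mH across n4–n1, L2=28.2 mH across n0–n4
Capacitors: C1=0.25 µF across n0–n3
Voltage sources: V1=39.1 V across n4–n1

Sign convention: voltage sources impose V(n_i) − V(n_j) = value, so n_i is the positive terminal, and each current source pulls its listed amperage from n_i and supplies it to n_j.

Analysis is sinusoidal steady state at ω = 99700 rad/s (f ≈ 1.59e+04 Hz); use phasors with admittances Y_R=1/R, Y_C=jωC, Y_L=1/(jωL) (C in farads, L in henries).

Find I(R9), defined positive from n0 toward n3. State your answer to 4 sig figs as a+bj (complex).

-0.02665+0.02990j A

MNA unknowns: 5 node voltages V₁..V_5 plus 1 source current (V1)
R1: Y=0.02083+0.000j on G[0,1]
R2: Y=0.5714+0.000j on G[3,5]
R3: Y=0.0007519+0.000j on G[3,1]
R4: Y=0.001887+0.000j on G[2,3]
I1: z[1]−=0.00558, z[0]+=0.00558
R5: Y=0.01027+0.000j on G[5,2]
R6: Y=0.05848+0.000j on G[3,4]
I2: z[0]−=0.00535, z[1]+=0.00535
I3: z[2]−=0.0188, z[5]+=0.0188
R7: Y=0.6289+0.000j on G[4,3]
L1: Y=0.000-0.002514j on G[4,1]
R8: Y=0.01183+0.000j on G[2,4]
R9: Y=0.001669+0.000j on G[0,3]
L2: Y=0.000-0.0003557j on G[0,4]
C1: Y=0.000+0.02492j on G[0,3]
V1: row V4−V1=39.1, i_V1 at 4,1
solve → V1=-22.42-17.38j, V2=15.54-17.65j, V3=15.97-17.91j, V4=16.68-17.38j, V5=15.99-17.91j
aux → i_V1=-0.4958-0.2634j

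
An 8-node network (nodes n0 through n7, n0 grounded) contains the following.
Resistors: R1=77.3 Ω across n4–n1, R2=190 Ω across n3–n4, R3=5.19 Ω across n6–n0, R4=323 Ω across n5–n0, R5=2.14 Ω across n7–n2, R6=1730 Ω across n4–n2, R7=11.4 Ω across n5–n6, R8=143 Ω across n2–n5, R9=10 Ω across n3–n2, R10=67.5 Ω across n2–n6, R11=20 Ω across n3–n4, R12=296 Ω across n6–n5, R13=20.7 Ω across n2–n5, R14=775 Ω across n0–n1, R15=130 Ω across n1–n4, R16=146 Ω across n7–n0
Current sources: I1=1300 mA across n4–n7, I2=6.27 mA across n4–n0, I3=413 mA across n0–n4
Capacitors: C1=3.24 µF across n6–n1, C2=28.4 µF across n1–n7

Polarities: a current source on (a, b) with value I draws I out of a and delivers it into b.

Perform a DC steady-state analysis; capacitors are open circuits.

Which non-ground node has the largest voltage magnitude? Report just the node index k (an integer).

4

Apply KCL at each of the 7 non-ground nodes and solve the resulting linear system.
Node n1: branches {R1, C1, C2, R14, R15} → V_1 = -14.56
Node n2: branches {R5, R6, R8, R9, R10, R13} → V_2 = 8.705
Node n3: branches {R2, R9, R11} → V_3 = 0.09946
Node n4: branches {R1, R2, I1, R6, I2, R11, R15, I3} → V_4 = -15.47
Node n5: branches {R4, R7, R8, R12, R13} → V_5 = 4.279
Node n6: branches {R3, R7, R10, C1, R12} → V_6 = 1.737
Node n7: branches {I1, R5, C2, R16} → V_7 = 11.32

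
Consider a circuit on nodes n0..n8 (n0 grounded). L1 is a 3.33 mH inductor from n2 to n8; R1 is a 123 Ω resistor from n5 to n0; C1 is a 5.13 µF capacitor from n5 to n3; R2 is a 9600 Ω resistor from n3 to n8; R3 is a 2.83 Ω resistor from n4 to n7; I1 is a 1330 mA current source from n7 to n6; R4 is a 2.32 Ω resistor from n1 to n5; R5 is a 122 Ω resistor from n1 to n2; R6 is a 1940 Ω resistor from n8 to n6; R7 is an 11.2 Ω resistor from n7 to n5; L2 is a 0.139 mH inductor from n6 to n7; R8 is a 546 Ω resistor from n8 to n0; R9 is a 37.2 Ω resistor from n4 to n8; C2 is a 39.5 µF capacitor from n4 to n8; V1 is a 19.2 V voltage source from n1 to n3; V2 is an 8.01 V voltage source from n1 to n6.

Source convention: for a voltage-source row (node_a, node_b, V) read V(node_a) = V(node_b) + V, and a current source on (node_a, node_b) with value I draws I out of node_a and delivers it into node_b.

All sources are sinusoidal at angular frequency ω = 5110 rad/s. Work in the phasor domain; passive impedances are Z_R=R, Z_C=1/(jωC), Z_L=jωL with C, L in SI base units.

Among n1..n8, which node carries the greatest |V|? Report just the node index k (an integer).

3

Element admittances at ω=5110 rad/s:
  Y(L1) = 0.000-0.05877j S between n2,n8
  Y(R1) = 0.008130+0.000j S between n5,n0
  Y(C1) = 0.000+0.02621j S between n5,n3
  Y(R2) = 0.0001042+0.000j S between n3,n8
  Y(R3) = 0.3534+0.000j S between n4,n7
  I1: injects 1.33 A into n6 (from n7)
  Y(R4) = 0.4310+0.000j S between n1,n5
  Y(R5) = 0.008197+0.000j S between n1,n2
  Y(R6) = 0.0005155+0.000j S between n8,n6
  Y(R7) = 0.08929+0.000j S between n7,n5
  Y(L2) = 0.000-1.408j S between n6,n7
  Y(R8) = 0.001832+0.000j S between n8,n0
  Y(R9) = 0.02688+0.000j S between n4,n8
  Y(C2) = 0.000+0.2018j S between n4,n8
  V1: constraint V(n1)−V(n3) = 19.2
  V2: constraint V(n1)−V(n6) = 8.01
Assemble and solve the 10×10 MNA system:
  V(n1)=2.595+0.9501j  V(n2)=-5.109+1.193j  V(n3)=-16.61+0.9501j  V(n4)=-5.181+0.4661j  V(n5)=1.159-0.02664j  V(n6)=-5.415+0.9501j  V(n7)=-5.382+0.4709j  V(n8)=-5.143+0.1183j
  i(V1)=-0.02680-0.4656j  i(V2)=-0.6554+0.04654j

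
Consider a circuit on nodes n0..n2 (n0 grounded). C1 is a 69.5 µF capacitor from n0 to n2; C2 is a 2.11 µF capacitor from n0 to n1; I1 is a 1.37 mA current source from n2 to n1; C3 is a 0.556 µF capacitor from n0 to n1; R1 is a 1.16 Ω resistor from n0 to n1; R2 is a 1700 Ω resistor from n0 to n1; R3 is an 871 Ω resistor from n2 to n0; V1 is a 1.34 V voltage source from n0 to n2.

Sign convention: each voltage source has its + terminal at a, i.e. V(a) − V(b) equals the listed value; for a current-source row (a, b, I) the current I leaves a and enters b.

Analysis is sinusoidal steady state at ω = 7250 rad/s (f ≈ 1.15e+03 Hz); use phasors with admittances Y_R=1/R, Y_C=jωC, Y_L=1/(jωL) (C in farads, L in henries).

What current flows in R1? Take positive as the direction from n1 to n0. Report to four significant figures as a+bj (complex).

0.001368-3.066e-05j A

MNA unknowns: 2 node voltages V₁..V_2 plus 1 source current (V1)
C1: Y=0.000+0.5039j on G[0,2]
C2: Y=0.000+0.01530j on G[0,1]
I1: z[2]−=0.00137, z[1]+=0.00137
C3: Y=0.000+0.004031j on G[0,1]
R1: Y=0.8621+0.000j on G[0,1]
R2: Y=0.0005882+0.000j on G[0,1]
R3: Y=0.001148+0.000j on G[2,0]
V1: row V0−V2=1.34, i_V1 at 0,2
solve → V1=0.001587-3.557e-05j, V2=-1.340+0.000j
aux → i_V1=-0.0001685-0.6752j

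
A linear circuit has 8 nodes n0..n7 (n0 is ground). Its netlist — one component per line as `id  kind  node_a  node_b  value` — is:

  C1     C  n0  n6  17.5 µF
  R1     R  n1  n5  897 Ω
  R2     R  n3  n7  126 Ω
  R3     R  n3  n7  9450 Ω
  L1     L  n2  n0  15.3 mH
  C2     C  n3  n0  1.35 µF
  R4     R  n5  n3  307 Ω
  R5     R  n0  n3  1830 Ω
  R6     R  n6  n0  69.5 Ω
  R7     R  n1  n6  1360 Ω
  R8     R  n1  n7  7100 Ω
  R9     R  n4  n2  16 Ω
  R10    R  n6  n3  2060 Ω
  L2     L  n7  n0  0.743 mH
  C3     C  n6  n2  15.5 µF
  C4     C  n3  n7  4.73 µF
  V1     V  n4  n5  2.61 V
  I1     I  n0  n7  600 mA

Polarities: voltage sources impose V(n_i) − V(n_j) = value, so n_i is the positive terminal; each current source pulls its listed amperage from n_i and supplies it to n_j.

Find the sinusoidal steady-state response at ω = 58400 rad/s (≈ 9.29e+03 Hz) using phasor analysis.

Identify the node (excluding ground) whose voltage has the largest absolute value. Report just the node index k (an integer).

7

Element admittances at ω=58400 rad/s:
  Y(C1) = 0.000+1.022j S between n0,n6
  Y(R1) = 0.001115+0.000j S between n1,n5
  Y(R2) = 0.007937+0.000j S between n3,n7
  Y(R3) = 0.0001058+0.000j S between n3,n7
  Y(L1) = 0.000-0.001119j S between n2,n0
  Y(C2) = 0.000+0.07884j S between n3,n0
  Y(R4) = 0.003257+0.000j S between n5,n3
  Y(R5) = 0.0005464+0.000j S between n0,n3
  Y(R6) = 0.01439+0.000j S between n6,n0
  Y(R7) = 0.0007353+0.000j S between n1,n6
  Y(R8) = 0.0001408+0.000j S between n1,n7
  Y(R9) = 0.06250+0.000j S between n4,n2
  Y(R10) = 0.0004854+0.000j S between n6,n3
  Y(L2) = 0.000-0.02305j S between n7,n0
  Y(C3) = 0.000+0.9052j S between n6,n2
  Y(C4) = 0.000+0.2762j S between n3,n7
  V1: constraint V(n4)−V(n5) = 2.61
  I1: injects 0.6 A into n7 (from n0)
Assemble and solve the 8×8 MNA system:
  V(n1)=-1.326-1.447j  V(n2)=-0.08542-0.02668j  V(n3)=1.003-11.95j  V(n4)=0.1176-0.6311j  V(n5)=-2.492-0.6311j  V(n6)=-0.04358-0.01263j  V(n7)=1.212-15.40j
  i(V1)=-0.01269+0.03778j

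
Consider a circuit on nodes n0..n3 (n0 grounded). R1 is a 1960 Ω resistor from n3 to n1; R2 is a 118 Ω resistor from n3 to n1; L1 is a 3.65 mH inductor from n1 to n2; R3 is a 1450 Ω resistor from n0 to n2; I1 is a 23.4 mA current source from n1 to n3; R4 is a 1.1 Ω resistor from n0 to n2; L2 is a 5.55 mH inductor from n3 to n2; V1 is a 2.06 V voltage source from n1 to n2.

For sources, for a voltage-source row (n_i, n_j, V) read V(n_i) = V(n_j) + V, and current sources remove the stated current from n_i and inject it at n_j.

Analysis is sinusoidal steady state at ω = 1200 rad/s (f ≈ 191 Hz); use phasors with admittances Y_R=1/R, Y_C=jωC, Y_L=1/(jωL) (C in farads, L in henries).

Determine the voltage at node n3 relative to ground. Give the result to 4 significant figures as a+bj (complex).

0.01664+0.2781j V

MNA unknowns: 3 node voltages V₁..V_3 plus 1 source current (V1)
R1: Y=0.0005102+0.000j on G[3,1]
R2: Y=0.008475+0.000j on G[3,1]
L1: Y=0.000-0.2283j on G[1,2]
R3: Y=0.0006897+0.000j on G[0,2]
I1: z[1]−=0.0234, z[3]+=0.0234
R4: Y=0.9091+0.000j on G[0,2]
L2: Y=0.000-0.1502j on G[3,2]
V1: row V1−V2=2.06, i_V1 at 1,2
solve → V1=2.060+0.000j, V2=0.000+0.000j, V3=0.01664+0.2781j
aux → i_V1=-0.04176+0.4728j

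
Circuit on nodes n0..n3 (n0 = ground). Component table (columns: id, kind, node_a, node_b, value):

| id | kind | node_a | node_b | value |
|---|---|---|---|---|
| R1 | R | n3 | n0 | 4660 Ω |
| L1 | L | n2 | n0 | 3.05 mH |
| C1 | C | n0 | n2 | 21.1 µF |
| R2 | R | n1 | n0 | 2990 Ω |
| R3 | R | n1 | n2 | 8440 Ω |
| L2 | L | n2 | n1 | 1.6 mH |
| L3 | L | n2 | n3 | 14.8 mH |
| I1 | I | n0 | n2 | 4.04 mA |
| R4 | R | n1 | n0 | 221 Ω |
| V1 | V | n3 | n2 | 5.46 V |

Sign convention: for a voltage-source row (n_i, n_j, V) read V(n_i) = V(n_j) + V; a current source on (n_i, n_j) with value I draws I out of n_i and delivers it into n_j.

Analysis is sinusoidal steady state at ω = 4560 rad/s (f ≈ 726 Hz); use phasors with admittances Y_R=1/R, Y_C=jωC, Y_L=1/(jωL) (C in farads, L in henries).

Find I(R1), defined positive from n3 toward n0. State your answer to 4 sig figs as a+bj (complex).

Element admittances at ω=4560 rad/s:
  Y(R1) = 0.0002146+0.000j S between n3,n0
  Y(L1) = 0.000-0.07190j S between n2,n0
  Y(C1) = 0.000+0.09622j S between n0,n2
  Y(R2) = 0.0003344+0.000j S between n1,n0
  Y(R3) = 0.0001185+0.000j S between n1,n2
  Y(L2) = 0.000-0.1371j S between n2,n1
  Y(L3) = 0.000-0.01482j S between n2,n3
  I1: injects 0.00404 A into n2 (from n0)
  Y(R4) = 0.004525+0.000j S between n1,n0
  V1: constraint V(n3)−V(n2) = 5.46
Assemble and solve the 4×4 MNA system:
  V(n1)=0.01983-0.1145j  V(n2)=0.02389-0.1138j  V(n3)=5.484-0.1138j
  i(V1)=-0.001177+0.08093j

0.001177-2.442e-05j A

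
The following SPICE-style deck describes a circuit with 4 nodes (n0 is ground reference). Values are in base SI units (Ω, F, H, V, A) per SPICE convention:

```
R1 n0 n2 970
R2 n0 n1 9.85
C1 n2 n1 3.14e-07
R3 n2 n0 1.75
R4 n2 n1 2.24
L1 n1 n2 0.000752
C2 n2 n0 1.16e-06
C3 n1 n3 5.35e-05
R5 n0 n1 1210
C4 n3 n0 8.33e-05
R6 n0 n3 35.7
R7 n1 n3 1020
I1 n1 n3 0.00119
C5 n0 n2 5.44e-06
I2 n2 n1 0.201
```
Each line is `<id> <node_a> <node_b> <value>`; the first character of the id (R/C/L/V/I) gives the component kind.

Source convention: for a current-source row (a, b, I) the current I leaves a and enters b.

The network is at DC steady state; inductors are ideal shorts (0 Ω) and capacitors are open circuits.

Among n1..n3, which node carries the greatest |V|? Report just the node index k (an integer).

Apply KCL at each of the 3 non-ground nodes and solve the resulting linear system.
Node n1: branches {R2, C1, R4, L1, C3, R5, R7, I1, I2} → V_1 = -0.001701
Node n2: branches {R1, C1, R3, R4, L1, C2, C5, I2} → V_2 = -0.001701
Node n3: branches {C3, C4, R6, R7, I1} → V_3 = 0.04099
Source currents: i(L1)=0.2000

3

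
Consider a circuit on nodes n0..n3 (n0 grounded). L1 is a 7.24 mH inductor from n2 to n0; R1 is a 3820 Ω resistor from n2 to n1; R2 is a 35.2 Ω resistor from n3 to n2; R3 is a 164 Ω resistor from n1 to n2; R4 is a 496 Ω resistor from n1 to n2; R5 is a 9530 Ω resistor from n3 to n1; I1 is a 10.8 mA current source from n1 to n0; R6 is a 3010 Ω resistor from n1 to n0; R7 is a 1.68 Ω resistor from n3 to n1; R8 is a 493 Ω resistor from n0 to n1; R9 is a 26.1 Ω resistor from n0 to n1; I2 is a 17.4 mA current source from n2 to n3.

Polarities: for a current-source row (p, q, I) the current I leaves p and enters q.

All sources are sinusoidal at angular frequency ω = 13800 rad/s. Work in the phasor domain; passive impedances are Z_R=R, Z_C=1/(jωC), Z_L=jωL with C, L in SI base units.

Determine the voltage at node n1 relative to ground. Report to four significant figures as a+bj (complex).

Apply KCL at each of the 3 non-ground nodes and solve the resulting linear system.
Node n1: branches {R1, R3, R4, R5, I1, R6, R7, R8, R9} → V_1 = -0.1910-0.1411j
Node n2: branches {L1, R1, R2, R3, R4, I2} → V_2 = -0.5735-0.3029j
Node n3: branches {R2, R5, R7, I2} → V_3 = -0.1805-0.1485j

-0.1910-0.1411j V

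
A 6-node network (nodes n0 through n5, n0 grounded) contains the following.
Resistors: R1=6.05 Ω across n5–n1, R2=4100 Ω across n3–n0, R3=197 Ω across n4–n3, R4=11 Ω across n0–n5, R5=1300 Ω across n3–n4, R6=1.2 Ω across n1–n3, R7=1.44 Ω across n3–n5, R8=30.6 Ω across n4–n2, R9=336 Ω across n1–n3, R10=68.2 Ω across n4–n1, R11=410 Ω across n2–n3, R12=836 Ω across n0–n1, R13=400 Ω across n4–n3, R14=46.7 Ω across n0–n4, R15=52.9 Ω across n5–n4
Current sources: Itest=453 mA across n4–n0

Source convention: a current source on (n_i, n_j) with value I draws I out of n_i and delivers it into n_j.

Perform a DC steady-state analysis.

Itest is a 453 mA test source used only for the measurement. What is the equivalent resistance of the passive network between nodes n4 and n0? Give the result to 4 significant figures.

R_eq = 19.63 Ω

MNA unknowns: 5 node voltages V₁..V_5
R1: Y=0.1653 on G[5,1]
R2: Y=0.0002439 on G[3,0]
R3: Y=0.005076 on G[4,3]
R4: Y=0.09091 on G[0,5]
R5: Y=0.0007692 on G[3,4]
R6: Y=0.8333 on G[1,3]
R7: Y=0.6944 on G[3,5]
R8: Y=0.03268 on G[4,2]
R9: Y=0.002976 on G[1,3]
R10: Y=0.01466 on G[4,1]
R11: Y=0.002439 on G[2,3]
R12: Y=0.001196 on G[0,1]
R13: Y=0.002500 on G[4,3]
R14: Y=0.02141 on G[0,4]
R15: Y=0.01890 on G[5,4]
Itest: z[4]−=0.453, z[0]+=0.453
solve → V1=-3.053, V2=-8.483, V3=-2.997, V4=-8.892, V5=-2.840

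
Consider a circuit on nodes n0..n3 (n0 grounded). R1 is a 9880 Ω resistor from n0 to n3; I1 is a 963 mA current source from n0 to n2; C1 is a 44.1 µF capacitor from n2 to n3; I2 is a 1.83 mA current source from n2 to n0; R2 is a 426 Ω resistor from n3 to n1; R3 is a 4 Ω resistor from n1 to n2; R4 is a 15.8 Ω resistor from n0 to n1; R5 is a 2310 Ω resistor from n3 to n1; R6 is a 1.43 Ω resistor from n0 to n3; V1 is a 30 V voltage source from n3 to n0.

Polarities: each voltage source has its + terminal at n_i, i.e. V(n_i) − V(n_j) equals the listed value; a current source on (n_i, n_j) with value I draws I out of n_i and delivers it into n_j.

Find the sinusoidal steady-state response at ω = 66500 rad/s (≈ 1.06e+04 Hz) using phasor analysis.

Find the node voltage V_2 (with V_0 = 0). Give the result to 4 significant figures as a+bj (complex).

MNA unknowns: 3 node voltages V₁..V_3 plus 1 source current (V1)
R1: Y=0.0001012+0.000j on G[0,3]
I1: z[0]−=0.963, z[2]+=0.963
C1: Y=0.000+2.933j on G[2,3]
I2: z[2]−=0.00183, z[0]+=0.00183
R2: Y=0.002347+0.000j on G[3,1]
R3: Y=0.2500+0.000j on G[1,2]
R4: Y=0.06329+0.000j on G[0,1]
R5: Y=0.0004329+0.000j on G[3,1]
R6: Y=0.6993+0.000j on G[0,3]
V1: row V3−V0=30, i_V1 at 3,0
solve → V1=23.99+0.1458j, V2=30.00+0.1843j, V3=30.00+0.000j
aux → i_V1=-21.54-0.009226j

30.00+0.1843j V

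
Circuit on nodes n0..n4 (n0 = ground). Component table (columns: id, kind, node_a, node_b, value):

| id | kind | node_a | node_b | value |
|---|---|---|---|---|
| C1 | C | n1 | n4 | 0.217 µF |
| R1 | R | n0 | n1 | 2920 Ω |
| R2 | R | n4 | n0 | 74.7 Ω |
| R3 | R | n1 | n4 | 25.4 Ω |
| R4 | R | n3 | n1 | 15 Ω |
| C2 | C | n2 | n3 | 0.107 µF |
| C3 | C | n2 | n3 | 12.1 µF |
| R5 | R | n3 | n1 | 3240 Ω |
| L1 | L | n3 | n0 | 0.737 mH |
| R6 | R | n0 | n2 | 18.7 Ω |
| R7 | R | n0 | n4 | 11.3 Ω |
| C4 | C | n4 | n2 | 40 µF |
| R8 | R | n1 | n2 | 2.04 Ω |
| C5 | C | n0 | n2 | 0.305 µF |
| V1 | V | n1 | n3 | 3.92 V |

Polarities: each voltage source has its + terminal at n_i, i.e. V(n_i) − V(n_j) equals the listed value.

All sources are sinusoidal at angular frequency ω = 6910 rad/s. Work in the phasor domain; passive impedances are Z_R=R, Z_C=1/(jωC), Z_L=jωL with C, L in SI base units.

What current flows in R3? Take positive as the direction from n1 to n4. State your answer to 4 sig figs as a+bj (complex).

Apply KCL at each of the 4 non-ground nodes and solve the resulting linear system.
Node n1: branches {C1, R1, R3, R4, R5, R8, V1} → V_1 = 2.794-1.836j
Node n2: branches {C2, C3, R6, C4, R8, C5} → V_2 = 2.068-1.989j
Node n3: branches {R4, C2, C3, R5, L1, V1} → V_3 = -1.126-1.836j
Node n4: branches {C1, R2, R3, R7, C4} → V_4 = 2.403-1.163j
Source currents: i(V1)=-0.6359-0.04833j

0.01542-0.02651j A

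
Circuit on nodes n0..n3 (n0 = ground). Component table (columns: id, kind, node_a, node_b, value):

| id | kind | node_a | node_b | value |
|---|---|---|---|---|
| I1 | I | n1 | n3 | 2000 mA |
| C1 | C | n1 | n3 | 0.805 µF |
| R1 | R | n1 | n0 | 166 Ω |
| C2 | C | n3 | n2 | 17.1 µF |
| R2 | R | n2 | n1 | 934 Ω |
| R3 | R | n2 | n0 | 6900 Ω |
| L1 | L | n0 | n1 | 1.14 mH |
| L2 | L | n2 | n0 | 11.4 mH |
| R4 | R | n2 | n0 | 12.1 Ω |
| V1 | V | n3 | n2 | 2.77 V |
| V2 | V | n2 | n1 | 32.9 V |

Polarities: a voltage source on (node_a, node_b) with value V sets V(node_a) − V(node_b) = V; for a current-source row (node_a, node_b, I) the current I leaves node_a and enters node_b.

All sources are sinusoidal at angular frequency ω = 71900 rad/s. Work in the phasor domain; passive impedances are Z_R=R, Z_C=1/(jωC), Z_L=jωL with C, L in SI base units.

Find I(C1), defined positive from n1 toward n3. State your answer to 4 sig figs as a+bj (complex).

Element admittances at ω=71900 rad/s:
  I1: injects 2 A into n3 (from n1)
  Y(C1) = 0.000+0.05788j S between n1,n3
  Y(R1) = 0.006024+0.000j S between n1,n0
  Y(C2) = 0.000+1.229j S between n3,n2
  Y(R2) = 0.001071+0.000j S between n2,n1
  Y(R3) = 0.0001449+0.000j S between n2,n0
  Y(L1) = 0.000-0.01220j S between n0,n1
  Y(L2) = 0.000-0.001220j S between n2,n0
  Y(R4) = 0.08264+0.000j S between n2,n0
  V1: constraint V(n3)−V(n2) = 2.77
  V2: constraint V(n2)−V(n1) = 32.9
Assemble and solve the 5×5 MNA system:
  V(n1)=-30.05-4.089j  V(n2)=2.849-4.089j  V(n3)=5.619-4.089j
  i(V1)=2.000-5.470j  i(V2)=1.734-1.723j

0.000-2.065j A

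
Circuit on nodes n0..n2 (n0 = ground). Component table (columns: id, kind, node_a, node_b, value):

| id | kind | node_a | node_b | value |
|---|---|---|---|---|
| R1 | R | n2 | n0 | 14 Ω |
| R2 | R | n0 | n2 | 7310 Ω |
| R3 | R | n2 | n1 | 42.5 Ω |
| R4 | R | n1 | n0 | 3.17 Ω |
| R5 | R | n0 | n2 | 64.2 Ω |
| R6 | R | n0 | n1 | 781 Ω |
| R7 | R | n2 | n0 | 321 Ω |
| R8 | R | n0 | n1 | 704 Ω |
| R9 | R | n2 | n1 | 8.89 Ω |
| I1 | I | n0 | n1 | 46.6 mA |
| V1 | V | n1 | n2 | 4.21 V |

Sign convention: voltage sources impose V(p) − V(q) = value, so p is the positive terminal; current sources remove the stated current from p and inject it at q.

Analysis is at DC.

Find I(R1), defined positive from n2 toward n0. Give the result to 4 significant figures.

Apply KCL at each of the 2 non-ground nodes and solve the resulting linear system.
Node n1: branches {R3, R4, R6, R8, R9, I1, V1} → V_1 = 1.044
Node n2: branches {R1, R2, R3, R5, R7, R9, V1} → V_2 = -3.166
Source currents: i(V1)=-0.8583

-0.2261 A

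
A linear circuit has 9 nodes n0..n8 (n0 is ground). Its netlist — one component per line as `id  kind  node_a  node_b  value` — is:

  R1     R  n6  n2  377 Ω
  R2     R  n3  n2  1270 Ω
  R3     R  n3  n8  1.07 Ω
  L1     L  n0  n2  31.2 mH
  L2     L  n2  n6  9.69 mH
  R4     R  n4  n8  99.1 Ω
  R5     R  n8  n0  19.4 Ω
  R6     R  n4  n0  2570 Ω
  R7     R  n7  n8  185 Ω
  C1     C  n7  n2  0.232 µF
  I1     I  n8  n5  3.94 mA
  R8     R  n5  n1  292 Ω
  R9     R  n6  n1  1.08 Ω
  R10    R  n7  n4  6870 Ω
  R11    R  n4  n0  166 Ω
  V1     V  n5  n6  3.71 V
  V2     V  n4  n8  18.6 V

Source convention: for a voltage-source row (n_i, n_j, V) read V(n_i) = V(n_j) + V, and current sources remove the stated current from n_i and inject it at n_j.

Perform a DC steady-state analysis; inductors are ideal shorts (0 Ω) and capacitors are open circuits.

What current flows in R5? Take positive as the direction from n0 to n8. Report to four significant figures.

Element admittances at DC:
  Y(R1) = 0.002653 S between n6,n2
  Y(R2) = 0.0007874 S between n3,n2
  Y(R3) = 0.9346 S between n3,n8
  L1: short n0↔n2 (DC inductor)
  L2: short n2↔n6 (DC inductor)
  Y(R4) = 0.01009 S between n4,n8
  Y(R5) = 0.05155 S between n8,n0
  Y(R6) = 0.0003891 S between n4,n0
  Y(R7) = 0.005405 S between n7,n8
  Y(C1) = 0.000 S between n7,n2
  I1: injects 0.00394 A into n5 (from n8)
  Y(R8) = 0.003425 S between n5,n1
  Y(R9) = 0.9259 S between n6,n1
  Y(R10) = 0.0001456 S between n7,n4
  Y(R11) = 0.006024 S between n4,n0
  V1: constraint V(n5)−V(n6) = 3.71
  V2: constraint V(n4)−V(n8) = 18.6
Assemble and solve the 12×12 MNA system:
  V(n1)=0.01367  V(n2)=0.000  V(n3)=-2.096  V(n4)=16.50  V(n5)=3.710  V(n6)=0.000  V(n7)=-1.610  V(n8)=-2.098
  i(L1)=-0.002290  i(L2)=-0.003940  i(V1)=-0.008719  i(V2)=-0.2962

0.1081 A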